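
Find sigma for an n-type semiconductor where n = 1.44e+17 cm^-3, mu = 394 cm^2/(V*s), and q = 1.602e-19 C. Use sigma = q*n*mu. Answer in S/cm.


Step 1: sigma = q * n * mu
Step 2: sigma = 1.602e-19 * 1.44e+17 * 394
Step 3: sigma = 9.089e+00 S/cm

9.089e+00


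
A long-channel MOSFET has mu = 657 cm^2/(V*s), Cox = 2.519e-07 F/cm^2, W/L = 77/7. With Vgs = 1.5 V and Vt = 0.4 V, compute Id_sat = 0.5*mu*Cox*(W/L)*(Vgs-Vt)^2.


Step 1: Overdrive voltage Vov = Vgs - Vt = 1.5 - 0.4 = 1.1 V
Step 2: W/L = 77/7 = 11
Step 3: Id = 0.5 * 657 * 2.519e-07 * 11 * 1.1^2
Step 4: Id = 1.10e-03 A

1.10e-03


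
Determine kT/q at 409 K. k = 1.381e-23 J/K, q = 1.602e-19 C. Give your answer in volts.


Step 1: kT = 1.381e-23 * 409 = 5.64829e-21 J
Step 2: Vt = kT/q = 5.64829e-21 / 1.602e-19
Step 3: Vt = 0.03526 V

0.03526


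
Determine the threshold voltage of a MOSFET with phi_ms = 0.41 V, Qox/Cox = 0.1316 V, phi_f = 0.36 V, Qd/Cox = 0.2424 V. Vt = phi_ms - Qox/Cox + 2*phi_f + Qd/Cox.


Step 1: Vt = phi_ms - Qox/Cox + 2*phi_f + Qd/Cox
Step 2: Vt = 0.41 - 0.1316 + 2*0.36 + 0.2424
Step 3: Vt = 0.41 - 0.1316 + 0.72 + 0.2424
Step 4: Vt = 1.2408 V

1.2408


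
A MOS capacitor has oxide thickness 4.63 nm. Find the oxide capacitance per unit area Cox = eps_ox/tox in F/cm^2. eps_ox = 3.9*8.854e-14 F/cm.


Step 1: eps_ox = 3.9 * 8.854e-14 = 3.45306e-13 F/cm
Step 2: tox in cm = 4.63 nm * 1e-7 = 4.6300e-07 cm
Step 3: Cox = 3.45306e-13 / 4.6300e-07 = 7.46e-07 F/cm^2

7.46e-07


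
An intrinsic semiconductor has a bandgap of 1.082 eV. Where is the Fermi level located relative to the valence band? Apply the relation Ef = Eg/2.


Step 1: For an intrinsic semiconductor, the Fermi level sits at midgap.
Step 2: Ef = Eg / 2 = 1.082 / 2 = 0.541 eV

0.541


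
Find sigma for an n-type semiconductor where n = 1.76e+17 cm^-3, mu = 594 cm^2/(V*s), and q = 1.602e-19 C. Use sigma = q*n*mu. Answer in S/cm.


Step 1: sigma = q * n * mu
Step 2: sigma = 1.602e-19 * 1.76e+17 * 594
Step 3: sigma = 1.675e+01 S/cm

1.675e+01


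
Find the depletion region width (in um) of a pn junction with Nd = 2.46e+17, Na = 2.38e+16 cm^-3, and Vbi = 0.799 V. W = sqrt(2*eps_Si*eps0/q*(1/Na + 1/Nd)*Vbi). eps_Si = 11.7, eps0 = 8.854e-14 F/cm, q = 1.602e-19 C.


Step 1: 1/Na + 1/Nd = 1/2.38e+16 + 1/2.46e+17 = 4.60818e-17
Step 2: 2*eps*eps0/q = 2*11.7*8.854e-14/1.602e-19 = 1.293281e+07
Step 3: W^2 = 1.293281e+07 * 4.60818e-17 * 0.799 = 4.76178e-10
Step 4: W = sqrt(4.76178e-10) = 2.182e-05 cm = 0.2182 um

0.2182


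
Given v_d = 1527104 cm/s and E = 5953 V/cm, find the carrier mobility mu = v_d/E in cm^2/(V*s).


Step 1: mu = v_d / E
Step 2: mu = 1527104 / 5953
Step 3: mu = 256.53 cm^2/(V*s)

256.53


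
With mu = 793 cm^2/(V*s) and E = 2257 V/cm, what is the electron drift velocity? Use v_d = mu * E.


Step 1: v_d = mu * E
Step 2: v_d = 793 * 2257 = 1789801
Step 3: v_d = 1.79e+06 cm/s

1.79e+06


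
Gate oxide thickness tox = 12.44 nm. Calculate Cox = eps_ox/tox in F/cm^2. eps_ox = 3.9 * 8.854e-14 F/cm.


Step 1: eps_ox = 3.9 * 8.854e-14 = 3.45306e-13 F/cm
Step 2: tox in cm = 12.44 nm * 1e-7 = 1.2440e-06 cm
Step 3: Cox = 3.45306e-13 / 1.2440e-06 = 2.78e-07 F/cm^2

2.78e-07


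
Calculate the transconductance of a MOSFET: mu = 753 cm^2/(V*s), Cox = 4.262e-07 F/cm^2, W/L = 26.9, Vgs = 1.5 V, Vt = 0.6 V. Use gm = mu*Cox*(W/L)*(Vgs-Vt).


Step 1: Vov = Vgs - Vt = 1.5 - 0.6 = 0.9 V
Step 2: gm = mu * Cox * (W/L) * Vov
Step 3: gm = 753 * 4.262e-07 * 26.9 * 0.9 = 7.77e-03 S

7.77e-03


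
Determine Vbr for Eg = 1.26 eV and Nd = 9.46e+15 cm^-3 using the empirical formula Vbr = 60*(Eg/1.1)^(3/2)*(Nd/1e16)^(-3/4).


Step 1: Eg/1.1 = 1.26/1.1 = 1.145455
Step 2: (Eg/1.1)^1.5 = 1.145455^1.5 = 1.225934
Step 3: (Nd/1e16)^(-0.75) = (0.946)^(-0.75) = 1.042513
Step 4: Vbr = 60 * 1.225934 * 1.042513 = 76.7 V

76.7


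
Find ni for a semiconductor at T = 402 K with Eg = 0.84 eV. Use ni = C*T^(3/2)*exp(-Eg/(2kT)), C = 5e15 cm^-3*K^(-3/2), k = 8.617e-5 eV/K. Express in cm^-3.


Step 1: Compute kT = 8.617e-5 * 402 = 0.03464034 eV
Step 2: Exponent = -Eg/(2kT) = -0.84/(2*0.03464034) = -12.12459
Step 3: T^(3/2) = 402^1.5 = 8060.07
Step 4: ni = 5e15 * 8060.07 * exp(-12.12459) = 2.19e+14 cm^-3

2.19e+14


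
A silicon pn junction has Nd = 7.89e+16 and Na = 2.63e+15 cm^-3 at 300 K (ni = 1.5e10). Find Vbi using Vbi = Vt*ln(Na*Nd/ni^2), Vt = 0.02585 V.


Step 1: Compute Na*Nd/ni^2 = 2.63e+15 * 7.89e+16 / (1.5e10)^2 = 9.2225e+11
Step 2: ln(9.2225e+11) = 27.5501
Step 3: Vbi = 0.02585 * 27.5501 = 0.712 V

0.712


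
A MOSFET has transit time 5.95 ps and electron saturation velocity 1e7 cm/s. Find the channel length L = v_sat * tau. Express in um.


Step 1: tau in seconds = 5.95 ps * 1e-12 = 5.9500e-12 s
Step 2: L = v_sat * tau = 1e7 * 5.9500e-12 = 5.9500e-05 cm
Step 3: L in um = 5.9500e-05 * 1e4 = 0.595 um

0.595


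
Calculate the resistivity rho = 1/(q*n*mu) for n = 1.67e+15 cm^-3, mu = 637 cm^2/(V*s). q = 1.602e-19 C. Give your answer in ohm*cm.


Step 1: sigma = q * n * mu = 1.602e-19 * 1.67e+15 * 637 = 1.70419e-01 S/cm
Step 2: rho = 1 / sigma = 1 / 1.70419e-01 = 5.868 ohm*cm

5.868


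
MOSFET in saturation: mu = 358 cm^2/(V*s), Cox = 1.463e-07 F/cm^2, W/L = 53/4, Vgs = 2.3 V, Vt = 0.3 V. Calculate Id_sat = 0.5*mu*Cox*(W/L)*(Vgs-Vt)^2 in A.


Step 1: Overdrive voltage Vov = Vgs - Vt = 2.3 - 0.3 = 2.0 V
Step 2: W/L = 53/4 = 13.25
Step 3: Id = 0.5 * 358 * 1.463e-07 * 13.25 * 2.0^2
Step 4: Id = 1.39e-03 A

1.39e-03


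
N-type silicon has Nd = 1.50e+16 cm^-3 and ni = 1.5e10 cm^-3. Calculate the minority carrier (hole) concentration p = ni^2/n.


Step 1: Since Nd >> ni, n ≈ Nd = 1.50e+16 cm^-3
Step 2: p = ni^2 / n = (1.5e10)^2 / 1.50e+16
Step 3: p = 2.25e20 / 1.50e+16 = 1.50e+04 cm^-3

1.50e+04


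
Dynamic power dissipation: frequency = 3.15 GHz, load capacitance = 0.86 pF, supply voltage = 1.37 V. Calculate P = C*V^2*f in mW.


Step 1: V^2 = 1.37^2 = 1.8769 V^2
Step 2: P = C*V^2*f = 0.86e-12 F * 1.8769 * 3.15e9 Hz
Step 3: P = 5.0845221e-03 W
Step 4: P = 5.085 mW

5.085


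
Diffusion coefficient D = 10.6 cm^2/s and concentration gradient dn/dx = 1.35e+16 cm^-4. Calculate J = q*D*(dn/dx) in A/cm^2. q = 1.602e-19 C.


Step 1: J = q * D * (dn/dx)
Step 2: J = 1.602e-19 * 10.6 * 1.35e+16
Step 3: J = 2.29e-02 A/cm^2

2.29e-02


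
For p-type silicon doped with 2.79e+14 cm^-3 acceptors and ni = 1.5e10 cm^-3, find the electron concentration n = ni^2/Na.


Step 1: Majority hole concentration p ≈ Na = 2.79e+14 cm^-3
Step 2: n = ni^2 / Na = (1.5e10)^2 / 2.79e+14
Step 3: n = 8.06e+05 cm^-3

8.06e+05


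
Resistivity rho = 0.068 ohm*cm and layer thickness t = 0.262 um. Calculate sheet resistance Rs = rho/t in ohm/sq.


Step 1: Convert thickness to cm: t = 0.262 um = 2.6200e-05 cm
Step 2: Rs = rho / t = 0.068 / 2.6200e-05
Step 3: Rs = 2595.4 ohm/sq

2595.4


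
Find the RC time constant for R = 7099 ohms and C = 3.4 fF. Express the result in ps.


Step 1: tau = R * C
Step 2: tau = 7099 * 3.4 fF = 7099 * 3.4e-15 F
Step 3: tau = 2.41366e-11 s = 24.1366 ps

24.1366


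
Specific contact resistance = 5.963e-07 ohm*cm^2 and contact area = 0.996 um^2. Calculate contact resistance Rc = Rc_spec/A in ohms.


Step 1: Convert area to cm^2: 0.996 um^2 = 9.9600e-09 cm^2
Step 2: Rc = Rc_spec / A = 5.963e-07 / 9.9600e-09
Step 3: Rc = 5.99e+01 ohms

5.99e+01


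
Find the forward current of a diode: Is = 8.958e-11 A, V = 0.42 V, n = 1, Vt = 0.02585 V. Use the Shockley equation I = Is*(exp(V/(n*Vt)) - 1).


Step 1: V/(n*Vt) = 0.42/(1*0.02585) = 16.2476
Step 2: exp(16.2476) = 1.1383e+07
Step 3: I = 8.958e-11 * (1.1383e+07 - 1) = 1.02e-03 A

1.02e-03


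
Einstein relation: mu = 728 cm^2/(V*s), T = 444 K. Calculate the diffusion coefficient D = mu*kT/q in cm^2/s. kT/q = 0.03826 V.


Step 1: D = mu * (kT/q)
Step 2: D = 728 * 0.03826
Step 3: D = 27.85 cm^2/s

27.85


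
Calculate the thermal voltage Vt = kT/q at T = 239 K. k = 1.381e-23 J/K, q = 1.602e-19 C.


Step 1: kT = 1.381e-23 * 239 = 3.30059e-21 J
Step 2: Vt = kT/q = 3.30059e-21 / 1.602e-19
Step 3: Vt = 0.0206 V

0.0206


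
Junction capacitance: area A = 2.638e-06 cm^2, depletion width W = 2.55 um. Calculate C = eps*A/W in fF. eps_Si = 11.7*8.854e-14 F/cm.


Step 1: eps_Si = 11.7 * 8.854e-14 = 1.035918e-12 F/cm
Step 2: W in cm = 2.55 * 1e-4 = 2.55e-04 cm
Step 3: C = 1.035918e-12 * 2.638e-06 / 2.55e-04 = 1.071667e-14 F
Step 4: C = 10.72 fF

10.72


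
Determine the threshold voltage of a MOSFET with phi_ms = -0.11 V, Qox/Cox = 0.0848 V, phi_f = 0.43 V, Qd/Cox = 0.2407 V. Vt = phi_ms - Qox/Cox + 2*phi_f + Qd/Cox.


Step 1: Vt = phi_ms - Qox/Cox + 2*phi_f + Qd/Cox
Step 2: Vt = -0.11 - 0.0848 + 2*0.43 + 0.2407
Step 3: Vt = -0.11 - 0.0848 + 0.86 + 0.2407
Step 4: Vt = 0.9059 V

0.9059


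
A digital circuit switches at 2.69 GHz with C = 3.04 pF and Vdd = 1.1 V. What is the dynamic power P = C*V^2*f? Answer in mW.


Step 1: V^2 = 1.1^2 = 1.21 V^2
Step 2: P = C*V^2*f = 3.04e-12 F * 1.21 * 2.69e9 Hz
Step 3: P = 9.894896e-03 W
Step 4: P = 9.895 mW

9.895


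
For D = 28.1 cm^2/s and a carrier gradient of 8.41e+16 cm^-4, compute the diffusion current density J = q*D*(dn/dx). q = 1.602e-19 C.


Step 1: J = q * D * (dn/dx)
Step 2: J = 1.602e-19 * 28.1 * 8.41e+16
Step 3: J = 3.79e-01 A/cm^2

3.79e-01


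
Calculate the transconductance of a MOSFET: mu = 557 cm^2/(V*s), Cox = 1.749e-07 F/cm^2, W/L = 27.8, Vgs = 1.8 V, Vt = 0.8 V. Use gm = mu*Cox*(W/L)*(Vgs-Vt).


Step 1: Vov = Vgs - Vt = 1.8 - 0.8 = 1.0 V
Step 2: gm = mu * Cox * (W/L) * Vov
Step 3: gm = 557 * 1.749e-07 * 27.8 * 1.0 = 2.71e-03 S

2.71e-03


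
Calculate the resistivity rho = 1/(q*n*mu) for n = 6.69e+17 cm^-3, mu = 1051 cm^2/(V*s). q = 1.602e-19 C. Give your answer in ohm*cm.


Step 1: sigma = q * n * mu = 1.602e-19 * 6.69e+17 * 1051 = 1.12640e+02 S/cm
Step 2: rho = 1 / sigma = 1 / 1.12640e+02 = 0.008878 ohm*cm

0.008878


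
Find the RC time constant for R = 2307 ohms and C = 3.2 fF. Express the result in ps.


Step 1: tau = R * C
Step 2: tau = 2307 * 3.2 fF = 2307 * 3.2e-15 F
Step 3: tau = 7.3824e-12 s = 7.3824 ps

7.3824


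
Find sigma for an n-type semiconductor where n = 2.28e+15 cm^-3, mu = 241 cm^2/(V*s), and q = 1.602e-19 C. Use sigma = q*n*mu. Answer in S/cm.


Step 1: sigma = q * n * mu
Step 2: sigma = 1.602e-19 * 2.28e+15 * 241
Step 3: sigma = 8.803e-02 S/cm

8.803e-02


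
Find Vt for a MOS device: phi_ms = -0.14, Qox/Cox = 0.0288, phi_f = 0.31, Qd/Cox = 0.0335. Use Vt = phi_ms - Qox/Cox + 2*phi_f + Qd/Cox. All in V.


Step 1: Vt = phi_ms - Qox/Cox + 2*phi_f + Qd/Cox
Step 2: Vt = -0.14 - 0.0288 + 2*0.31 + 0.0335
Step 3: Vt = -0.14 - 0.0288 + 0.62 + 0.0335
Step 4: Vt = 0.4847 V

0.4847


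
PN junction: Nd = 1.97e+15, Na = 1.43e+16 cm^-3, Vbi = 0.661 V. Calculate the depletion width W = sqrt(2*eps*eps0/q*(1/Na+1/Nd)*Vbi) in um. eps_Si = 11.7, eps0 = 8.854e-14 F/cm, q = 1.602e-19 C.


Step 1: 1/Na + 1/Nd = 1/1.43e+16 + 1/1.97e+15 = 5.77544e-16
Step 2: 2*eps*eps0/q = 2*11.7*8.854e-14/1.602e-19 = 1.293281e+07
Step 3: W^2 = 1.293281e+07 * 5.77544e-16 * 0.661 = 4.93719e-09
Step 4: W = sqrt(4.93719e-09) = 7.027e-05 cm = 0.7027 um

0.7027


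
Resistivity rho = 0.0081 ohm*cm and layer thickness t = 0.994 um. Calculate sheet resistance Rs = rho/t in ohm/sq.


Step 1: Convert thickness to cm: t = 0.994 um = 9.9400e-05 cm
Step 2: Rs = rho / t = 0.0081 / 9.9400e-05
Step 3: Rs = 81.5 ohm/sq

81.5


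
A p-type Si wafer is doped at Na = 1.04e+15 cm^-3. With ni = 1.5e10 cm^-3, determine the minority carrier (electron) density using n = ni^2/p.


Step 1: Majority hole concentration p ≈ Na = 1.04e+15 cm^-3
Step 2: n = ni^2 / Na = (1.5e10)^2 / 1.04e+15
Step 3: n = 2.16e+05 cm^-3

2.16e+05


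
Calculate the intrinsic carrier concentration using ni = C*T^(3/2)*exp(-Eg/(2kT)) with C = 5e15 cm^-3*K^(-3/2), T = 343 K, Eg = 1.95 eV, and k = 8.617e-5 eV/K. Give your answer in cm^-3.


Step 1: Compute kT = 8.617e-5 * 343 = 0.02955631 eV
Step 2: Exponent = -Eg/(2kT) = -1.95/(2*0.02955631) = -32.98788
Step 3: T^(3/2) = 343^1.5 = 6352.45
Step 4: ni = 5e15 * 6352.45 * exp(-32.98788) = 1.50e+05 cm^-3

1.50e+05


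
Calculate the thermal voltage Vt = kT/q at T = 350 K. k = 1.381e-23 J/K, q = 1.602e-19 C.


Step 1: kT = 1.381e-23 * 350 = 4.8335e-21 J
Step 2: Vt = kT/q = 4.8335e-21 / 1.602e-19
Step 3: Vt = 0.03017 V

0.03017


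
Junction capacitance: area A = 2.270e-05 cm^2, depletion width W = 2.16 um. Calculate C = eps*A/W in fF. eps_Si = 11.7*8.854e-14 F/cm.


Step 1: eps_Si = 11.7 * 8.854e-14 = 1.035918e-12 F/cm
Step 2: W in cm = 2.16 * 1e-4 = 2.16e-04 cm
Step 3: C = 1.035918e-12 * 2.270e-05 / 2.16e-04 = 1.088673e-13 F
Step 4: C = 108.87 fF

108.87


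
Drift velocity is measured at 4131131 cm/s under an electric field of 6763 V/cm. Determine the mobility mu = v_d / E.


Step 1: mu = v_d / E
Step 2: mu = 4131131 / 6763
Step 3: mu = 610.84 cm^2/(V*s)

610.84


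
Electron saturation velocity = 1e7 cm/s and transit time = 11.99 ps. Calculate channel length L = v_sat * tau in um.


Step 1: tau in seconds = 11.99 ps * 1e-12 = 1.1990e-11 s
Step 2: L = v_sat * tau = 1e7 * 1.1990e-11 = 1.1990e-04 cm
Step 3: L in um = 1.1990e-04 * 1e4 = 1.199 um

1.199


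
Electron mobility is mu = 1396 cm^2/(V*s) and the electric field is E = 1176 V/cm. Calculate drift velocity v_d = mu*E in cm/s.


Step 1: v_d = mu * E
Step 2: v_d = 1396 * 1176 = 1641696
Step 3: v_d = 1.64e+06 cm/s

1.64e+06


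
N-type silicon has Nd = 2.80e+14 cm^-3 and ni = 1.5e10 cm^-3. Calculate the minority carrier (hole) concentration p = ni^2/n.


Step 1: Since Nd >> ni, n ≈ Nd = 2.80e+14 cm^-3
Step 2: p = ni^2 / n = (1.5e10)^2 / 2.80e+14
Step 3: p = 2.25e20 / 2.80e+14 = 8.04e+05 cm^-3

8.04e+05


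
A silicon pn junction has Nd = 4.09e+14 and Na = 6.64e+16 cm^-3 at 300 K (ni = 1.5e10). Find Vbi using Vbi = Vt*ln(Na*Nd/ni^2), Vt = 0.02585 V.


Step 1: Compute Na*Nd/ni^2 = 6.64e+16 * 4.09e+14 / (1.5e10)^2 = 1.2070e+11
Step 2: ln(1.2070e+11) = 25.5166
Step 3: Vbi = 0.02585 * 25.5166 = 0.66 V

0.66


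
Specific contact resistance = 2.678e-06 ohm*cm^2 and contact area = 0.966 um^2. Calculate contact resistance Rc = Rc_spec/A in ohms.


Step 1: Convert area to cm^2: 0.966 um^2 = 9.6600e-09 cm^2
Step 2: Rc = Rc_spec / A = 2.678e-06 / 9.6600e-09
Step 3: Rc = 2.77e+02 ohms

2.77e+02


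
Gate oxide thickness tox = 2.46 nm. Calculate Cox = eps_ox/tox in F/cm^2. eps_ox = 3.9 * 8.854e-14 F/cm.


Step 1: eps_ox = 3.9 * 8.854e-14 = 3.45306e-13 F/cm
Step 2: tox in cm = 2.46 nm * 1e-7 = 2.4600e-07 cm
Step 3: Cox = 3.45306e-13 / 2.4600e-07 = 1.40e-06 F/cm^2

1.40e-06


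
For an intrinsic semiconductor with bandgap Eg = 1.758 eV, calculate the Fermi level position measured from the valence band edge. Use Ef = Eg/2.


Step 1: For an intrinsic semiconductor, the Fermi level sits at midgap.
Step 2: Ef = Eg / 2 = 1.758 / 2 = 0.879 eV

0.879


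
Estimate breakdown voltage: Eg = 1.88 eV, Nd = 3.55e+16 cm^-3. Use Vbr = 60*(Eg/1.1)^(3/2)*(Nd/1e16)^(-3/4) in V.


Step 1: Eg/1.1 = 1.88/1.1 = 1.709091
Step 2: (Eg/1.1)^1.5 = 1.709091^1.5 = 2.234332
Step 3: (Nd/1e16)^(-0.75) = (3.55)^(-0.75) = 0.386660
Step 4: Vbr = 60 * 2.234332 * 0.386660 = 51.8 V

51.8


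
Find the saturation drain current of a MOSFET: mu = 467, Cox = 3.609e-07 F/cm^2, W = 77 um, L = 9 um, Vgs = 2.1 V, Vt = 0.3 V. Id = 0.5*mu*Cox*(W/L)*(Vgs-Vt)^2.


Step 1: Overdrive voltage Vov = Vgs - Vt = 2.1 - 0.3 = 1.8 V
Step 2: W/L = 77/9 = 8.55556
Step 3: Id = 0.5 * 467 * 3.609e-07 * 8.55556 * 1.8^2
Step 4: Id = 2.34e-03 A

2.34e-03


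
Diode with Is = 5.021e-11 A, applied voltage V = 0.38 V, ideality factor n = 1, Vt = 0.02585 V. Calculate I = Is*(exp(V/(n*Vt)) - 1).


Step 1: V/(n*Vt) = 0.38/(1*0.02585) = 14.7002
Step 2: exp(14.7002) = 2.4222e+06
Step 3: I = 5.021e-11 * (2.4222e+06 - 1) = 1.22e-04 A

1.22e-04


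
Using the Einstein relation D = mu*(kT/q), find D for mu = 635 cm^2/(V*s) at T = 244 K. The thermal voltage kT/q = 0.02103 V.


Step 1: D = mu * (kT/q)
Step 2: D = 635 * 0.02103
Step 3: D = 13.35 cm^2/s

13.35


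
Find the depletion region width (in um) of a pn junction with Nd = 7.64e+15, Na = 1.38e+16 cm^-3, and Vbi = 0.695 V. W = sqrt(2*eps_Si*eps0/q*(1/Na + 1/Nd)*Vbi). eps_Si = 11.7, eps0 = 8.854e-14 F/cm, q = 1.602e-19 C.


Step 1: 1/Na + 1/Nd = 1/1.38e+16 + 1/7.64e+15 = 2.03354e-16
Step 2: 2*eps*eps0/q = 2*11.7*8.854e-14/1.602e-19 = 1.293281e+07
Step 3: W^2 = 1.293281e+07 * 2.03354e-16 * 0.695 = 1.82781e-09
Step 4: W = sqrt(1.82781e-09) = 4.275e-05 cm = 0.4275 um

0.4275


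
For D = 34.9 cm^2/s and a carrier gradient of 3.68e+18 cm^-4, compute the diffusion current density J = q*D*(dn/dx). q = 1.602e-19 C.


Step 1: J = q * D * (dn/dx)
Step 2: J = 1.602e-19 * 34.9 * 3.68e+18
Step 3: J = 2.06e+01 A/cm^2

2.06e+01


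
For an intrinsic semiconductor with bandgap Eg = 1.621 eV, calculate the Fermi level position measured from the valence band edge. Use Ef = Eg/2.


Step 1: For an intrinsic semiconductor, the Fermi level sits at midgap.
Step 2: Ef = Eg / 2 = 1.621 / 2 = 0.8105 eV

0.8105


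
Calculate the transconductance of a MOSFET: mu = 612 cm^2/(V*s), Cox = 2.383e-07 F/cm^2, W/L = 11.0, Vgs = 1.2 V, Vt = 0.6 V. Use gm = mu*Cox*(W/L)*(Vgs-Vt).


Step 1: Vov = Vgs - Vt = 1.2 - 0.6 = 0.6 V
Step 2: gm = mu * Cox * (W/L) * Vov
Step 3: gm = 612 * 2.383e-07 * 11.0 * 0.6 = 9.63e-04 S

9.63e-04


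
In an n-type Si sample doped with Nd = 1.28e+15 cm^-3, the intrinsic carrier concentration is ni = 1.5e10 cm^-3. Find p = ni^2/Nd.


Step 1: Since Nd >> ni, n ≈ Nd = 1.28e+15 cm^-3
Step 2: p = ni^2 / n = (1.5e10)^2 / 1.28e+15
Step 3: p = 2.25e20 / 1.28e+15 = 1.76e+05 cm^-3

1.76e+05


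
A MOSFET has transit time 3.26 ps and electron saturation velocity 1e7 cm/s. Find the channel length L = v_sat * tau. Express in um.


Step 1: tau in seconds = 3.26 ps * 1e-12 = 3.2600e-12 s
Step 2: L = v_sat * tau = 1e7 * 3.2600e-12 = 3.2600e-05 cm
Step 3: L in um = 3.2600e-05 * 1e4 = 0.326 um

0.326


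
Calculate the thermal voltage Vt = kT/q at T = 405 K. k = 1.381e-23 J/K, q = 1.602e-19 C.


Step 1: kT = 1.381e-23 * 405 = 5.59305e-21 J
Step 2: Vt = kT/q = 5.59305e-21 / 1.602e-19
Step 3: Vt = 0.03491 V

0.03491


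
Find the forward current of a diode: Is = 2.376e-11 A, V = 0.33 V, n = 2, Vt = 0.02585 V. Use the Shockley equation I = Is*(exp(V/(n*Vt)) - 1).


Step 1: V/(n*Vt) = 0.33/(2*0.02585) = 6.3830
Step 2: exp(6.3830) = 5.9170e+02
Step 3: I = 2.376e-11 * (5.9170e+02 - 1) = 1.40e-08 A

1.40e-08


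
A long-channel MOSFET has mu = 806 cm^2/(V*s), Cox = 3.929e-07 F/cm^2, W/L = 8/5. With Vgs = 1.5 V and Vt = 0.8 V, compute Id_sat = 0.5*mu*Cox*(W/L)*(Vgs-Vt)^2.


Step 1: Overdrive voltage Vov = Vgs - Vt = 1.5 - 0.8 = 0.7 V
Step 2: W/L = 8/5 = 1.6
Step 3: Id = 0.5 * 806 * 3.929e-07 * 1.6 * 0.7^2
Step 4: Id = 1.24e-04 A

1.24e-04


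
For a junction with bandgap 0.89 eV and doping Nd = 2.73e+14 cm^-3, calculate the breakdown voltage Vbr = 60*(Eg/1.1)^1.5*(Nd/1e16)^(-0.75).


Step 1: Eg/1.1 = 0.89/1.1 = 0.809091
Step 2: (Eg/1.1)^1.5 = 0.809091^1.5 = 0.727773
Step 3: (Nd/1e16)^(-0.75) = (0.0273)^(-0.75) = 14.889428
Step 4: Vbr = 60 * 0.727773 * 14.889428 = 650.2 V

650.2


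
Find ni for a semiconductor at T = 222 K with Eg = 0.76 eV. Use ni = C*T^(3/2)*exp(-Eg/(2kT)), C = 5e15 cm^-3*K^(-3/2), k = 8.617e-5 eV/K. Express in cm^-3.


Step 1: Compute kT = 8.617e-5 * 222 = 0.01912974 eV
Step 2: Exponent = -Eg/(2kT) = -0.76/(2*0.01912974) = -19.86436
Step 3: T^(3/2) = 222^1.5 = 3307.73
Step 4: ni = 5e15 * 3307.73 * exp(-19.86436) = 3.90e+10 cm^-3

3.90e+10


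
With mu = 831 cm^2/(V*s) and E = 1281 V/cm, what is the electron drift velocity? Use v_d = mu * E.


Step 1: v_d = mu * E
Step 2: v_d = 831 * 1281 = 1064511
Step 3: v_d = 1.06e+06 cm/s

1.06e+06


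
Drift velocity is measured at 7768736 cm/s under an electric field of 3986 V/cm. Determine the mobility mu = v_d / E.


Step 1: mu = v_d / E
Step 2: mu = 7768736 / 3986
Step 3: mu = 1949.01 cm^2/(V*s)

1949.01


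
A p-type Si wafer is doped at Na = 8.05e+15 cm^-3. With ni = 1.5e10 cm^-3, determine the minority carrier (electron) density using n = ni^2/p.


Step 1: Majority hole concentration p ≈ Na = 8.05e+15 cm^-3
Step 2: n = ni^2 / Na = (1.5e10)^2 / 8.05e+15
Step 3: n = 2.80e+04 cm^-3

2.80e+04


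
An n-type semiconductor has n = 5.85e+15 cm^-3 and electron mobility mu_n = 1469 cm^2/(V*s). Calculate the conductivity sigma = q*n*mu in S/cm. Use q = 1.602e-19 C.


Step 1: sigma = q * n * mu
Step 2: sigma = 1.602e-19 * 5.85e+15 * 1469
Step 3: sigma = 1.377e+00 S/cm

1.377e+00


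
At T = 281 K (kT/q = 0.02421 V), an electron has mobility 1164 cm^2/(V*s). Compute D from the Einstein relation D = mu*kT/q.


Step 1: D = mu * (kT/q)
Step 2: D = 1164 * 0.02421
Step 3: D = 28.18 cm^2/s

28.18


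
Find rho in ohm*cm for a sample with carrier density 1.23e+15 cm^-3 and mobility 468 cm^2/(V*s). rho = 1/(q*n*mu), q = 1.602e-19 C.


Step 1: sigma = q * n * mu = 1.602e-19 * 1.23e+15 * 468 = 9.22175e-02 S/cm
Step 2: rho = 1 / sigma = 1 / 9.22175e-02 = 10.84 ohm*cm

10.84


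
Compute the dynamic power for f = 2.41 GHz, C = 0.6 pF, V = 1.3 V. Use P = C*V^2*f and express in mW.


Step 1: V^2 = 1.3^2 = 1.69 V^2
Step 2: P = C*V^2*f = 0.6e-12 F * 1.69 * 2.41e9 Hz
Step 3: P = 2.44374e-03 W
Step 4: P = 2.444 mW

2.444


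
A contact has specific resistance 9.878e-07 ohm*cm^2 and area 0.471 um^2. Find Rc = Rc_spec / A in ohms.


Step 1: Convert area to cm^2: 0.471 um^2 = 4.7100e-09 cm^2
Step 2: Rc = Rc_spec / A = 9.878e-07 / 4.7100e-09
Step 3: Rc = 2.10e+02 ohms

2.10e+02


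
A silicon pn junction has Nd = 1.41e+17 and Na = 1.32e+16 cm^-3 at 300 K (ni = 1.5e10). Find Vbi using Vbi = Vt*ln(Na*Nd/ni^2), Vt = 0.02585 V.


Step 1: Compute Na*Nd/ni^2 = 1.32e+16 * 1.41e+17 / (1.5e10)^2 = 8.2720e+12
Step 2: ln(8.2720e+12) = 29.7439
Step 3: Vbi = 0.02585 * 29.7439 = 0.769 V

0.769


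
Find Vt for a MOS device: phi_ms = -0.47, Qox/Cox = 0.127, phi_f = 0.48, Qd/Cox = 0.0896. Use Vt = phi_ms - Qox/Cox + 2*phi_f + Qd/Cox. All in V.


Step 1: Vt = phi_ms - Qox/Cox + 2*phi_f + Qd/Cox
Step 2: Vt = -0.47 - 0.127 + 2*0.48 + 0.0896
Step 3: Vt = -0.47 - 0.127 + 0.96 + 0.0896
Step 4: Vt = 0.4526 V

0.4526


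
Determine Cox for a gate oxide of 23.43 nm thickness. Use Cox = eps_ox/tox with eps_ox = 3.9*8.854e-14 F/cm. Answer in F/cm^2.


Step 1: eps_ox = 3.9 * 8.854e-14 = 3.45306e-13 F/cm
Step 2: tox in cm = 23.43 nm * 1e-7 = 2.3430e-06 cm
Step 3: Cox = 3.45306e-13 / 2.3430e-06 = 1.47e-07 F/cm^2

1.47e-07


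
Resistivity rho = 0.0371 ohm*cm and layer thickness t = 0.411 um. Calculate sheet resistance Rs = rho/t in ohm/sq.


Step 1: Convert thickness to cm: t = 0.411 um = 4.1100e-05 cm
Step 2: Rs = rho / t = 0.0371 / 4.1100e-05
Step 3: Rs = 902.7 ohm/sq

902.7


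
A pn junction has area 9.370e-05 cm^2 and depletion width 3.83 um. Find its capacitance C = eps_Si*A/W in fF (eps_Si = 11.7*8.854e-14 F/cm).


Step 1: eps_Si = 11.7 * 8.854e-14 = 1.035918e-12 F/cm
Step 2: W in cm = 3.83 * 1e-4 = 3.83e-04 cm
Step 3: C = 1.035918e-12 * 9.370e-05 / 3.83e-04 = 2.534348e-13 F
Step 4: C = 253.43 fF

253.43


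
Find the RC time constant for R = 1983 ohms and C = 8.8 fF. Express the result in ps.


Step 1: tau = R * C
Step 2: tau = 1983 * 8.8 fF = 1983 * 8.8e-15 F
Step 3: tau = 1.74504e-11 s = 17.4504 ps

17.4504


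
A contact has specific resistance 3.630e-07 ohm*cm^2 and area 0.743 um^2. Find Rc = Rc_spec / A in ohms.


Step 1: Convert area to cm^2: 0.743 um^2 = 7.4300e-09 cm^2
Step 2: Rc = Rc_spec / A = 3.630e-07 / 7.4300e-09
Step 3: Rc = 4.89e+01 ohms

4.89e+01


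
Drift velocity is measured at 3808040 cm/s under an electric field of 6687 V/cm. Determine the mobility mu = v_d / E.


Step 1: mu = v_d / E
Step 2: mu = 3808040 / 6687
Step 3: mu = 569.47 cm^2/(V*s)

569.47


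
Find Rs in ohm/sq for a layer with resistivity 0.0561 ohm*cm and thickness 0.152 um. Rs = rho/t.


Step 1: Convert thickness to cm: t = 0.152 um = 1.5200e-05 cm
Step 2: Rs = rho / t = 0.0561 / 1.5200e-05
Step 3: Rs = 3690.8 ohm/sq

3690.8


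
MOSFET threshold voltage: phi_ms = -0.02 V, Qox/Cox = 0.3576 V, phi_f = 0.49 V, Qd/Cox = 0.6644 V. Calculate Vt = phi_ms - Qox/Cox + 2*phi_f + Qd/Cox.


Step 1: Vt = phi_ms - Qox/Cox + 2*phi_f + Qd/Cox
Step 2: Vt = -0.02 - 0.3576 + 2*0.49 + 0.6644
Step 3: Vt = -0.02 - 0.3576 + 0.98 + 0.6644
Step 4: Vt = 1.2668 V

1.2668


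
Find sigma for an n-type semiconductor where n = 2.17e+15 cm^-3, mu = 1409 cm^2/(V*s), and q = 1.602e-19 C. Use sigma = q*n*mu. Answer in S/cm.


Step 1: sigma = q * n * mu
Step 2: sigma = 1.602e-19 * 2.17e+15 * 1409
Step 3: sigma = 4.898e-01 S/cm

4.898e-01


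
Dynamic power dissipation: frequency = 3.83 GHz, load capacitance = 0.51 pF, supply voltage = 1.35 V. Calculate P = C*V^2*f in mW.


Step 1: V^2 = 1.35^2 = 1.8225 V^2
Step 2: P = C*V^2*f = 0.51e-12 F * 1.8225 * 3.83e9 Hz
Step 3: P = 3.55988925e-03 W
Step 4: P = 3.56 mW

3.56


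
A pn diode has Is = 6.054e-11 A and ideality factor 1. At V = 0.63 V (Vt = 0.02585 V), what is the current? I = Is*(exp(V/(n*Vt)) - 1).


Step 1: V/(n*Vt) = 0.63/(1*0.02585) = 24.3714
Step 2: exp(24.3714) = 3.8403e+10
Step 3: I = 6.054e-11 * (3.8403e+10 - 1) = 2.32e+00 A

2.32e+00


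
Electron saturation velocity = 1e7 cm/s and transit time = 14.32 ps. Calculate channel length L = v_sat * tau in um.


Step 1: tau in seconds = 14.32 ps * 1e-12 = 1.4320e-11 s
Step 2: L = v_sat * tau = 1e7 * 1.4320e-11 = 1.4320e-04 cm
Step 3: L in um = 1.4320e-04 * 1e4 = 1.432 um

1.432


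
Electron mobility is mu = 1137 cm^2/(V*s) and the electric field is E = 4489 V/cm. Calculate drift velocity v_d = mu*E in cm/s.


Step 1: v_d = mu * E
Step 2: v_d = 1137 * 4489 = 5103993
Step 3: v_d = 5.10e+06 cm/s

5.10e+06


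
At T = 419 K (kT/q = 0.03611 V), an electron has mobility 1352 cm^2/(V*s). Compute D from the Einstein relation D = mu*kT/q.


Step 1: D = mu * (kT/q)
Step 2: D = 1352 * 0.03611
Step 3: D = 48.82 cm^2/s

48.82


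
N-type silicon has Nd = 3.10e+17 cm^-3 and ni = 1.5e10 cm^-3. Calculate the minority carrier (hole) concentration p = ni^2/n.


Step 1: Since Nd >> ni, n ≈ Nd = 3.10e+17 cm^-3
Step 2: p = ni^2 / n = (1.5e10)^2 / 3.10e+17
Step 3: p = 2.25e20 / 3.10e+17 = 7.26e+02 cm^-3

7.26e+02


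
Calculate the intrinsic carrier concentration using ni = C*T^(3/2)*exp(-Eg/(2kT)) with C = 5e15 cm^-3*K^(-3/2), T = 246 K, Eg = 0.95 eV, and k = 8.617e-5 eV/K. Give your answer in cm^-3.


Step 1: Compute kT = 8.617e-5 * 246 = 0.02119782 eV
Step 2: Exponent = -Eg/(2kT) = -0.95/(2*0.02119782) = -22.40796
Step 3: T^(3/2) = 246^1.5 = 3858.36
Step 4: ni = 5e15 * 3858.36 * exp(-22.40796) = 3.58e+09 cm^-3

3.58e+09


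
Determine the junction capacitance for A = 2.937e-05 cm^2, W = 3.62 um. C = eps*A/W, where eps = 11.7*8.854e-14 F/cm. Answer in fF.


Step 1: eps_Si = 11.7 * 8.854e-14 = 1.035918e-12 F/cm
Step 2: W in cm = 3.62 * 1e-4 = 3.62e-04 cm
Step 3: C = 1.035918e-12 * 2.937e-05 / 3.62e-04 = 8.404672e-14 F
Step 4: C = 84.05 fF

84.05


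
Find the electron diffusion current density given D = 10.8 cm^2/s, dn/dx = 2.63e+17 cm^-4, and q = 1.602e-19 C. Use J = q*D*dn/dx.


Step 1: J = q * D * (dn/dx)
Step 2: J = 1.602e-19 * 10.8 * 2.63e+17
Step 3: J = 4.55e-01 A/cm^2

4.55e-01


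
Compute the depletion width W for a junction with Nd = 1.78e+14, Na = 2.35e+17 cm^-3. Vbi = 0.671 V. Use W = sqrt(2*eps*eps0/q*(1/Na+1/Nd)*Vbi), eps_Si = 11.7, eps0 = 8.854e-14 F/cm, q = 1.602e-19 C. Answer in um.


Step 1: 1/Na + 1/Nd = 1/2.35e+17 + 1/1.78e+14 = 5.62223e-15
Step 2: 2*eps*eps0/q = 2*11.7*8.854e-14/1.602e-19 = 1.293281e+07
Step 3: W^2 = 1.293281e+07 * 5.62223e-15 * 0.671 = 4.87892e-08
Step 4: W = sqrt(4.87892e-08) = 2.209e-04 cm = 2.209 um

2.209


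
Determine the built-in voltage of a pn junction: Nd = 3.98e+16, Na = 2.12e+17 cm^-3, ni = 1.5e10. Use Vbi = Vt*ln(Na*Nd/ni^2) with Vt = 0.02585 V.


Step 1: Compute Na*Nd/ni^2 = 2.12e+17 * 3.98e+16 / (1.5e10)^2 = 3.7500e+13
Step 2: ln(3.7500e+13) = 31.2554
Step 3: Vbi = 0.02585 * 31.2554 = 0.808 V

0.808


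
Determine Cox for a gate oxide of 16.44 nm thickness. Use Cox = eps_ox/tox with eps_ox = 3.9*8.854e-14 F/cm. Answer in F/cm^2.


Step 1: eps_ox = 3.9 * 8.854e-14 = 3.45306e-13 F/cm
Step 2: tox in cm = 16.44 nm * 1e-7 = 1.6440e-06 cm
Step 3: Cox = 3.45306e-13 / 1.6440e-06 = 2.10e-07 F/cm^2

2.10e-07


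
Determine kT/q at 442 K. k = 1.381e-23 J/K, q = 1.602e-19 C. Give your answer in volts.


Step 1: kT = 1.381e-23 * 442 = 6.10402e-21 J
Step 2: Vt = kT/q = 6.10402e-21 / 1.602e-19
Step 3: Vt = 0.0381 V

0.0381


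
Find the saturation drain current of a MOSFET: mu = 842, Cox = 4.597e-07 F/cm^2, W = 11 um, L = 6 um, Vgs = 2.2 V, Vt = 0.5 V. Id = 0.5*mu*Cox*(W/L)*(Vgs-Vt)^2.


Step 1: Overdrive voltage Vov = Vgs - Vt = 2.2 - 0.5 = 1.7 V
Step 2: W/L = 11/6 = 1.83333
Step 3: Id = 0.5 * 842 * 4.597e-07 * 1.83333 * 1.7^2
Step 4: Id = 1.03e-03 A

1.03e-03


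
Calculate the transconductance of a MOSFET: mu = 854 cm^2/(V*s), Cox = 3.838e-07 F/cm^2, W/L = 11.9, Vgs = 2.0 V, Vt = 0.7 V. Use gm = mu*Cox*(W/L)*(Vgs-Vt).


Step 1: Vov = Vgs - Vt = 2.0 - 0.7 = 1.3 V
Step 2: gm = mu * Cox * (W/L) * Vov
Step 3: gm = 854 * 3.838e-07 * 11.9 * 1.3 = 5.07e-03 S

5.07e-03


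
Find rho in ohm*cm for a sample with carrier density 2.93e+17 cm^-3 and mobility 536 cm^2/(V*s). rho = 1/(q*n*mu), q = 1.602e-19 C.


Step 1: sigma = q * n * mu = 1.602e-19 * 2.93e+17 * 536 = 2.51591e+01 S/cm
Step 2: rho = 1 / sigma = 1 / 2.51591e+01 = 0.03975 ohm*cm

0.03975


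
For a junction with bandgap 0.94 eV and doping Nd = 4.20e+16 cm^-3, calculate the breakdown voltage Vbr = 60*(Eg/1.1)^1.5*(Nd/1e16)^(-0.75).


Step 1: Eg/1.1 = 0.94/1.1 = 0.854545
Step 2: (Eg/1.1)^1.5 = 0.854545^1.5 = 0.789955
Step 3: (Nd/1e16)^(-0.75) = (4.2)^(-0.75) = 0.340850
Step 4: Vbr = 60 * 0.789955 * 0.340850 = 16.2 V

16.2


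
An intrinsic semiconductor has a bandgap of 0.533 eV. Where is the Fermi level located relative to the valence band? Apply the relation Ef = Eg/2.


Step 1: For an intrinsic semiconductor, the Fermi level sits at midgap.
Step 2: Ef = Eg / 2 = 0.533 / 2 = 0.2665 eV

0.2665


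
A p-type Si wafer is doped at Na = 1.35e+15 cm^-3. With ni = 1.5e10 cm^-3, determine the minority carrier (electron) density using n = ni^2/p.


Step 1: Majority hole concentration p ≈ Na = 1.35e+15 cm^-3
Step 2: n = ni^2 / Na = (1.5e10)^2 / 1.35e+15
Step 3: n = 1.67e+05 cm^-3

1.67e+05


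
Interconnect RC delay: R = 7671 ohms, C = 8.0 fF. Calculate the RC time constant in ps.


Step 1: tau = R * C
Step 2: tau = 7671 * 8.0 fF = 7671 * 8.0e-15 F
Step 3: tau = 6.1368e-11 s = 61.368 ps

61.368


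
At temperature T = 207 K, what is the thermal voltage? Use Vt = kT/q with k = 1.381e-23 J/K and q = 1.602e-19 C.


Step 1: kT = 1.381e-23 * 207 = 2.85867e-21 J
Step 2: Vt = kT/q = 2.85867e-21 / 1.602e-19
Step 3: Vt = 0.01784 V

0.01784


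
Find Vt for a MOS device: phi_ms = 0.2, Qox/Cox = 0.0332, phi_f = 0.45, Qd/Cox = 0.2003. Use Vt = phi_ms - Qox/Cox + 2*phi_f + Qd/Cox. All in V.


Step 1: Vt = phi_ms - Qox/Cox + 2*phi_f + Qd/Cox
Step 2: Vt = 0.2 - 0.0332 + 2*0.45 + 0.2003
Step 3: Vt = 0.2 - 0.0332 + 0.9 + 0.2003
Step 4: Vt = 1.2671 V

1.2671


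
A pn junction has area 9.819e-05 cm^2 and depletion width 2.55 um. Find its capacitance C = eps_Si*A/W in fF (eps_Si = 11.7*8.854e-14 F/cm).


Step 1: eps_Si = 11.7 * 8.854e-14 = 1.035918e-12 F/cm
Step 2: W in cm = 2.55 * 1e-4 = 2.55e-04 cm
Step 3: C = 1.035918e-12 * 9.819e-05 / 2.55e-04 = 3.988894e-13 F
Step 4: C = 398.89 fF

398.89


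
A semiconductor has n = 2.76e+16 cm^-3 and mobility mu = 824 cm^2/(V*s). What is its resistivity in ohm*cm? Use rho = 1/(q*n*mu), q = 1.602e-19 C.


Step 1: sigma = q * n * mu = 1.602e-19 * 2.76e+16 * 824 = 3.64333e+00 S/cm
Step 2: rho = 1 / sigma = 1 / 3.64333e+00 = 0.2745 ohm*cm

0.2745


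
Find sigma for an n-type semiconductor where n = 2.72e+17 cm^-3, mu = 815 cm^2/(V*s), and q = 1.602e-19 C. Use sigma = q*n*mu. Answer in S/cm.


Step 1: sigma = q * n * mu
Step 2: sigma = 1.602e-19 * 2.72e+17 * 815
Step 3: sigma = 3.551e+01 S/cm

3.551e+01


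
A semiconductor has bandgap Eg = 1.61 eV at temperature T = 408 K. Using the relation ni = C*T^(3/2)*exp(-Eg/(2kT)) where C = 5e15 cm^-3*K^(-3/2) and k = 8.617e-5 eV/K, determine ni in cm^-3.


Step 1: Compute kT = 8.617e-5 * 408 = 0.03515736 eV
Step 2: Exponent = -Eg/(2kT) = -1.61/(2*0.03515736) = -22.89705
Step 3: T^(3/2) = 408^1.5 = 8241.20
Step 4: ni = 5e15 * 8241.20 * exp(-22.89705) = 4.69e+09 cm^-3

4.69e+09


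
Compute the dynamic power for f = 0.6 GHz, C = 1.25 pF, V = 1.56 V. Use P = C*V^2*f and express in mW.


Step 1: V^2 = 1.56^2 = 2.4336 V^2
Step 2: P = C*V^2*f = 1.25e-12 F * 2.4336 * 0.6e9 Hz
Step 3: P = 1.8252e-03 W
Step 4: P = 1.825 mW

1.825


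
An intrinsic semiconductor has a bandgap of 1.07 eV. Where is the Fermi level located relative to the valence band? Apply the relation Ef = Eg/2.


Step 1: For an intrinsic semiconductor, the Fermi level sits at midgap.
Step 2: Ef = Eg / 2 = 1.07 / 2 = 0.535 eV

0.535


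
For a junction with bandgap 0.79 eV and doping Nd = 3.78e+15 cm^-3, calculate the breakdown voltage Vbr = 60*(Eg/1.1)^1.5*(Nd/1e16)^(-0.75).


Step 1: Eg/1.1 = 0.79/1.1 = 0.718182
Step 2: (Eg/1.1)^1.5 = 0.718182^1.5 = 0.608628
Step 3: (Nd/1e16)^(-0.75) = (0.378)^(-0.75) = 2.074346
Step 4: Vbr = 60 * 0.608628 * 2.074346 = 75.8 V

75.8


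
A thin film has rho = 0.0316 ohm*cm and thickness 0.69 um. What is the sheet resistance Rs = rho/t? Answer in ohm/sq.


Step 1: Convert thickness to cm: t = 0.69 um = 6.9000e-05 cm
Step 2: Rs = rho / t = 0.0316 / 6.9000e-05
Step 3: Rs = 458.0 ohm/sq

458.0


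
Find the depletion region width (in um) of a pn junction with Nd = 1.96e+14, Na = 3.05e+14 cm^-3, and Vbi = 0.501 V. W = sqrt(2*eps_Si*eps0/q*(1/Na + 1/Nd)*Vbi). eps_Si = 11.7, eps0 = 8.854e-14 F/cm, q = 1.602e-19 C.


Step 1: 1/Na + 1/Nd = 1/3.05e+14 + 1/1.96e+14 = 8.38073e-15
Step 2: 2*eps*eps0/q = 2*11.7*8.854e-14/1.602e-19 = 1.293281e+07
Step 3: W^2 = 1.293281e+07 * 8.38073e-15 * 0.501 = 5.43016e-08
Step 4: W = sqrt(5.43016e-08) = 2.330e-04 cm = 2.33 um

2.33


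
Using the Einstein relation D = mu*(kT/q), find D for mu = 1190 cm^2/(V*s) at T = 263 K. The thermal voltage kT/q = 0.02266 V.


Step 1: D = mu * (kT/q)
Step 2: D = 1190 * 0.02266
Step 3: D = 26.97 cm^2/s

26.97


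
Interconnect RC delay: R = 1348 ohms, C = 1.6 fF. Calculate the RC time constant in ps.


Step 1: tau = R * C
Step 2: tau = 1348 * 1.6 fF = 1348 * 1.6e-15 F
Step 3: tau = 2.1568e-12 s = 2.1568 ps

2.1568


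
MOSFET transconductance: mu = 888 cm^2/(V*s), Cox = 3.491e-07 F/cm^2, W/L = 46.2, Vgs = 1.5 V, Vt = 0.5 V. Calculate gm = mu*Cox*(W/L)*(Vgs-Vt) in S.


Step 1: Vov = Vgs - Vt = 1.5 - 0.5 = 1.0 V
Step 2: gm = mu * Cox * (W/L) * Vov
Step 3: gm = 888 * 3.491e-07 * 46.2 * 1.0 = 1.43e-02 S

1.43e-02


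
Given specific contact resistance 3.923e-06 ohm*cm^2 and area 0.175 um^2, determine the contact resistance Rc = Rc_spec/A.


Step 1: Convert area to cm^2: 0.175 um^2 = 1.7500e-09 cm^2
Step 2: Rc = Rc_spec / A = 3.923e-06 / 1.7500e-09
Step 3: Rc = 2.24e+03 ohms

2.24e+03


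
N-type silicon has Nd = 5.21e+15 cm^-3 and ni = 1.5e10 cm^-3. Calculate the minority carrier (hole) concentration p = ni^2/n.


Step 1: Since Nd >> ni, n ≈ Nd = 5.21e+15 cm^-3
Step 2: p = ni^2 / n = (1.5e10)^2 / 5.21e+15
Step 3: p = 2.25e20 / 5.21e+15 = 4.32e+04 cm^-3

4.32e+04


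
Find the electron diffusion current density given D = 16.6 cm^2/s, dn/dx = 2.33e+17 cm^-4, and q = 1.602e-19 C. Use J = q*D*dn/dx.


Step 1: J = q * D * (dn/dx)
Step 2: J = 1.602e-19 * 16.6 * 2.33e+17
Step 3: J = 6.20e-01 A/cm^2

6.20e-01


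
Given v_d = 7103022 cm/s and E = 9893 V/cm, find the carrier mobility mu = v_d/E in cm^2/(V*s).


Step 1: mu = v_d / E
Step 2: mu = 7103022 / 9893
Step 3: mu = 717.98 cm^2/(V*s)

717.98


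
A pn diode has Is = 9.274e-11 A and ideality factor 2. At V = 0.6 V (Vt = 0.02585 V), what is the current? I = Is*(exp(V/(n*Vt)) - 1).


Step 1: V/(n*Vt) = 0.6/(2*0.02585) = 11.6054
Step 2: exp(11.6054) = 1.0969e+05
Step 3: I = 9.274e-11 * (1.0969e+05 - 1) = 1.02e-05 A

1.02e-05


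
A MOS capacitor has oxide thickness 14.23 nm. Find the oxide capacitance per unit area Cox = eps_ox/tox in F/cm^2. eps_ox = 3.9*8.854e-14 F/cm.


Step 1: eps_ox = 3.9 * 8.854e-14 = 3.45306e-13 F/cm
Step 2: tox in cm = 14.23 nm * 1e-7 = 1.4230e-06 cm
Step 3: Cox = 3.45306e-13 / 1.4230e-06 = 2.43e-07 F/cm^2

2.43e-07


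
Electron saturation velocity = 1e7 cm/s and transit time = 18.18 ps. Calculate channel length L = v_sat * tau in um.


Step 1: tau in seconds = 18.18 ps * 1e-12 = 1.8180e-11 s
Step 2: L = v_sat * tau = 1e7 * 1.8180e-11 = 1.8180e-04 cm
Step 3: L in um = 1.8180e-04 * 1e4 = 1.818 um

1.818


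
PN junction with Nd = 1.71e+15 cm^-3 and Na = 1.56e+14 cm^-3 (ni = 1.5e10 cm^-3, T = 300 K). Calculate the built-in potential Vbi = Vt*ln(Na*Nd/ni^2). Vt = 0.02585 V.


Step 1: Compute Na*Nd/ni^2 = 1.56e+14 * 1.71e+15 / (1.5e10)^2 = 1.1856e+09
Step 2: ln(1.1856e+09) = 20.8935
Step 3: Vbi = 0.02585 * 20.8935 = 0.54 V

0.54


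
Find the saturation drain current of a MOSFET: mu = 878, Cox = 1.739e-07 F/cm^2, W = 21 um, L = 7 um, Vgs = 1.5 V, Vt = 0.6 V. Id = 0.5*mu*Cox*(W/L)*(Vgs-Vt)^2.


Step 1: Overdrive voltage Vov = Vgs - Vt = 1.5 - 0.6 = 0.9 V
Step 2: W/L = 21/7 = 3
Step 3: Id = 0.5 * 878 * 1.739e-07 * 3 * 0.9^2
Step 4: Id = 1.86e-04 A

1.86e-04


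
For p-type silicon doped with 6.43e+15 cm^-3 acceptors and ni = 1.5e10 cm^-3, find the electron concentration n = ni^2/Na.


Step 1: Majority hole concentration p ≈ Na = 6.43e+15 cm^-3
Step 2: n = ni^2 / Na = (1.5e10)^2 / 6.43e+15
Step 3: n = 3.50e+04 cm^-3

3.50e+04


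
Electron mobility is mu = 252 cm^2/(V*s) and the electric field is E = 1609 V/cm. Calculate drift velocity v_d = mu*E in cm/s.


Step 1: v_d = mu * E
Step 2: v_d = 252 * 1609 = 405468
Step 3: v_d = 4.05e+05 cm/s

4.05e+05


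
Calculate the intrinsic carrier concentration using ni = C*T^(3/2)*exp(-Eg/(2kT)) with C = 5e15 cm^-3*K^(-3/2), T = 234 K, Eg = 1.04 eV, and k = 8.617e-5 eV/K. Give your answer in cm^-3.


Step 1: Compute kT = 8.617e-5 * 234 = 0.02016378 eV
Step 2: Exponent = -Eg/(2kT) = -1.04/(2*0.02016378) = -25.78882
Step 3: T^(3/2) = 234^1.5 = 3579.51
Step 4: ni = 5e15 * 3579.51 * exp(-25.78882) = 1.13e+08 cm^-3

1.13e+08


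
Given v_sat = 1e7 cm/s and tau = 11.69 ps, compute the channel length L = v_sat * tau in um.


Step 1: tau in seconds = 11.69 ps * 1e-12 = 1.1690e-11 s
Step 2: L = v_sat * tau = 1e7 * 1.1690e-11 = 1.1690e-04 cm
Step 3: L in um = 1.1690e-04 * 1e4 = 1.169 um

1.169


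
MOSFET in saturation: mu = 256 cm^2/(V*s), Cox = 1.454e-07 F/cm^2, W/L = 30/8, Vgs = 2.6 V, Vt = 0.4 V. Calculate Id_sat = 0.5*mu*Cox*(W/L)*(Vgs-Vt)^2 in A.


Step 1: Overdrive voltage Vov = Vgs - Vt = 2.6 - 0.4 = 2.2 V
Step 2: W/L = 30/8 = 3.75
Step 3: Id = 0.5 * 256 * 1.454e-07 * 3.75 * 2.2^2
Step 4: Id = 3.38e-04 A

3.38e-04


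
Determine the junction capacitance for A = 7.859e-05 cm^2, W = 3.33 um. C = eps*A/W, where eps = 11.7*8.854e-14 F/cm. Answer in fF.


Step 1: eps_Si = 11.7 * 8.854e-14 = 1.035918e-12 F/cm
Step 2: W in cm = 3.33 * 1e-4 = 3.33e-04 cm
Step 3: C = 1.035918e-12 * 7.859e-05 / 3.33e-04 = 2.444829e-13 F
Step 4: C = 244.48 fF

244.48


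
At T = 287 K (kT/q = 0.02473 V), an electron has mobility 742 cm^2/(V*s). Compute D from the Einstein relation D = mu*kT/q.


Step 1: D = mu * (kT/q)
Step 2: D = 742 * 0.02473
Step 3: D = 18.35 cm^2/s

18.35


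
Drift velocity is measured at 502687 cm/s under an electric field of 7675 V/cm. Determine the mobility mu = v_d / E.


Step 1: mu = v_d / E
Step 2: mu = 502687 / 7675
Step 3: mu = 65.5 cm^2/(V*s)

65.5
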